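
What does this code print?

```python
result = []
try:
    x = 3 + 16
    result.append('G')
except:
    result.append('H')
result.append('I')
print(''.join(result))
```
GI

No exception, try block completes normally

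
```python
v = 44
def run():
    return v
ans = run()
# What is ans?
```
44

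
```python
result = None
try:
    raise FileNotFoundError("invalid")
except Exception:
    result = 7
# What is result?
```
7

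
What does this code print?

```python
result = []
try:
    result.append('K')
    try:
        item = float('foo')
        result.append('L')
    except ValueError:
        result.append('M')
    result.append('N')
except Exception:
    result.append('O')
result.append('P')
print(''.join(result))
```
KMNP

Inner exception caught by inner handler, outer continues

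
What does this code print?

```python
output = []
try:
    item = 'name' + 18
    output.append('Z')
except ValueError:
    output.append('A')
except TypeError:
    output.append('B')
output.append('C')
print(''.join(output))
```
BC

TypeError is caught by its specific handler, not ValueError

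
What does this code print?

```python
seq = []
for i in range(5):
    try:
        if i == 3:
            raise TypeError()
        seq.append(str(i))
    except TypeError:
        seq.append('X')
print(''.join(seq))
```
012X4

Exception on i=3 caught, loop continues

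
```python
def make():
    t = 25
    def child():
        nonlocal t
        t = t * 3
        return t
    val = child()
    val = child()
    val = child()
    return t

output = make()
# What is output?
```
675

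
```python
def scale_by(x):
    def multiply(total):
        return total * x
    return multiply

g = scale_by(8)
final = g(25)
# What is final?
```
200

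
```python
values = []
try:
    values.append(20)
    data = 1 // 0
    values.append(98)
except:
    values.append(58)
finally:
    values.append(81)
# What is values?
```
[20, 58, 81]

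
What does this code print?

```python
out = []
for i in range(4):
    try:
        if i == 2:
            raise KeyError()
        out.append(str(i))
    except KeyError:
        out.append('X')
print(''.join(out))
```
01X3

Exception on i=2 caught, loop continues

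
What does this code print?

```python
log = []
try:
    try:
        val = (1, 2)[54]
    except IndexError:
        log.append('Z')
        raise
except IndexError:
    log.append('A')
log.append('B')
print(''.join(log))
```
ZAB

raise without argument re-raises current exception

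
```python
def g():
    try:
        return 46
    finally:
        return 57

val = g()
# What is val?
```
57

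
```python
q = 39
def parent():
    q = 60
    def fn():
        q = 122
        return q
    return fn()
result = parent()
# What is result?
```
122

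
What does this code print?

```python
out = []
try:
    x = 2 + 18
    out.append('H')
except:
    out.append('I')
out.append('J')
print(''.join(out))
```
HJ

No exception, try block completes normally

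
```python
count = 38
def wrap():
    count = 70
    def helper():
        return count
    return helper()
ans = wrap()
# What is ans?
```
70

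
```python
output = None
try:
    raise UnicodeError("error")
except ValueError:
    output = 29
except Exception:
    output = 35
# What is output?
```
29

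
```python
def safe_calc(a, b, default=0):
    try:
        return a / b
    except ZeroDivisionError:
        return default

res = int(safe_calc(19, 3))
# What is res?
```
6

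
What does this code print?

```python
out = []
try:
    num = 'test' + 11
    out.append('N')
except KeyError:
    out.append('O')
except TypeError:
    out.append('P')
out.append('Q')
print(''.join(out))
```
PQ

TypeError is caught by its specific handler, not KeyError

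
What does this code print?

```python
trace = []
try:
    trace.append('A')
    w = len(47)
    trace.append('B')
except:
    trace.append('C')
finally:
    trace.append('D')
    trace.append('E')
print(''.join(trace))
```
ACDE

Code before exception runs, then except, then all of finally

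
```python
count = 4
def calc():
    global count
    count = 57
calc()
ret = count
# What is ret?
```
57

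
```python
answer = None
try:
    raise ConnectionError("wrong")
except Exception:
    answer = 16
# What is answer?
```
16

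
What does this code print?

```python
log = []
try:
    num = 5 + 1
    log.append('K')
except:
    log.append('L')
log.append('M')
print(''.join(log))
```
KM

No exception, try block completes normally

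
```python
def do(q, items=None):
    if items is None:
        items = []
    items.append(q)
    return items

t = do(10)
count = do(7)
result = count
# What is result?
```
[7]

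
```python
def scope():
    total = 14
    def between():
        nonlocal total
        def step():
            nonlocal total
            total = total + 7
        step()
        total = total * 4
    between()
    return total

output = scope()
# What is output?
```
84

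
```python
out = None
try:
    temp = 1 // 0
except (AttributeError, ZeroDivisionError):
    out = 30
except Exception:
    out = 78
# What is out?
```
30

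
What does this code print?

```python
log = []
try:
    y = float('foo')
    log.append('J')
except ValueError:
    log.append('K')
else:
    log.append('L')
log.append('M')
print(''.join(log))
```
KM

else block skipped when exception is caught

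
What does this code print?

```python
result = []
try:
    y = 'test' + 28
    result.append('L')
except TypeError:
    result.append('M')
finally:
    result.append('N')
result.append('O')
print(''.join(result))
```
MNO

finally always runs, even after exception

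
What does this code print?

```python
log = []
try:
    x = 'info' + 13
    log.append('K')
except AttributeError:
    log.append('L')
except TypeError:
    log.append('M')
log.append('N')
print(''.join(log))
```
MN

TypeError is caught by its specific handler, not AttributeError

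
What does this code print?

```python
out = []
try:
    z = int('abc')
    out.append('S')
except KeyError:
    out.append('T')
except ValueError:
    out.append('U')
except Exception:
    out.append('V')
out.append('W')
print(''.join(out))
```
UW

ValueError matches before generic Exception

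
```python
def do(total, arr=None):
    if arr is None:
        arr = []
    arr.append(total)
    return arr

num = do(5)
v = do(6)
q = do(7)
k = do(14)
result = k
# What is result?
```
[14]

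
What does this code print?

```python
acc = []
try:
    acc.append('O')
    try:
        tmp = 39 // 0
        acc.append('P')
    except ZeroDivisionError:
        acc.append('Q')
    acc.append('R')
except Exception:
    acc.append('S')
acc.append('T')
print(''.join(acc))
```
OQRT

Inner exception caught by inner handler, outer continues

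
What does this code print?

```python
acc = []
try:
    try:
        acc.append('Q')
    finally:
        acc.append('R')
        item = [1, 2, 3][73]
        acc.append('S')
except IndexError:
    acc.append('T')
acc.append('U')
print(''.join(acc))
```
QRTU

Exception in inner finally caught by outer except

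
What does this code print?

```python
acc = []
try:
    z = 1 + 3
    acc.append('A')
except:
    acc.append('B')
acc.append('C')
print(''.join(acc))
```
AC

No exception, try block completes normally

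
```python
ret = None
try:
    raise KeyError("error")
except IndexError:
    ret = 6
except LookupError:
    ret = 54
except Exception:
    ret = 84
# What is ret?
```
54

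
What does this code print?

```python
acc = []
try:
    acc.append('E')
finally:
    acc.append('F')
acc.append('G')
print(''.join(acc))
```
EFG

try/finally without except, no exception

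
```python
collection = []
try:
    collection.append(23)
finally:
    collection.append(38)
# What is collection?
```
[23, 38]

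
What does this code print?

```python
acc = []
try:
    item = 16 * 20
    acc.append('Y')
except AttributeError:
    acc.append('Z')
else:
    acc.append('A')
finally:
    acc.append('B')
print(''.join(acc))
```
YAB

else runs before finally when no exception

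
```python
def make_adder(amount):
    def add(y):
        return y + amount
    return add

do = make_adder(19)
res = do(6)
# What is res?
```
25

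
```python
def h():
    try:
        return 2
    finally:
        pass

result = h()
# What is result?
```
2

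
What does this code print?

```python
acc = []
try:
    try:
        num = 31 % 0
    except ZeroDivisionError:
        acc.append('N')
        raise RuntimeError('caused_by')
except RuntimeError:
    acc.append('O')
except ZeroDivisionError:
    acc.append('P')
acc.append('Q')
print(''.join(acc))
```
NOQ

RuntimeError raised and caught, original ZeroDivisionError not re-raised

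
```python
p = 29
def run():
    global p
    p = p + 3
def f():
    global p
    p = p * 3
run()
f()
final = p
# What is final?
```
96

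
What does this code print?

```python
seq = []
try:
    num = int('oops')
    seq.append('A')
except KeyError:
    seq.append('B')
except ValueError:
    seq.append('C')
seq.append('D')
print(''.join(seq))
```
CD

ValueError is caught by its specific handler, not KeyError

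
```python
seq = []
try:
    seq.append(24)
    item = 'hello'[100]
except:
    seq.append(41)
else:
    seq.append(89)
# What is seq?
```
[24, 41]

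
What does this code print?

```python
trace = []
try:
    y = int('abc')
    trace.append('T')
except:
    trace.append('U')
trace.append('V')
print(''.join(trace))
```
UV

Exception raised in try, caught by bare except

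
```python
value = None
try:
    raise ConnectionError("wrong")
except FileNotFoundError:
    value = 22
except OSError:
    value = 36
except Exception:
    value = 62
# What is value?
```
36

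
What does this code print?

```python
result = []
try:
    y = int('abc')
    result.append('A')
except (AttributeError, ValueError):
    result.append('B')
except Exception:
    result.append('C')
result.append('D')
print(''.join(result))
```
BD

ValueError matches tuple containing it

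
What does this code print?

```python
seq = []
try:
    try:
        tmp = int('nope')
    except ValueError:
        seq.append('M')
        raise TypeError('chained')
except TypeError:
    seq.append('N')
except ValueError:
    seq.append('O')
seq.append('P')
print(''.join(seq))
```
MNP

TypeError raised and caught, original ValueError not re-raised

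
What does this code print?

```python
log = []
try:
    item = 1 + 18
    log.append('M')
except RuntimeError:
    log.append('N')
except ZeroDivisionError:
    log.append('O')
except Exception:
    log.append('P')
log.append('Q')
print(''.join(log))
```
MQ

No exception, try block completes normally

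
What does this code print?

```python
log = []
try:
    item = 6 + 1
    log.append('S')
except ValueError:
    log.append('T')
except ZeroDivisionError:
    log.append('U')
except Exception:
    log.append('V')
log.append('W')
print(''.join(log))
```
SW

No exception, try block completes normally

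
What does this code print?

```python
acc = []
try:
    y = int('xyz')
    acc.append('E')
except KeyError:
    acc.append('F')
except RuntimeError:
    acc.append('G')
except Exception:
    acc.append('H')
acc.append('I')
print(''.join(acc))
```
HI

ValueError not specifically caught, falls to Exception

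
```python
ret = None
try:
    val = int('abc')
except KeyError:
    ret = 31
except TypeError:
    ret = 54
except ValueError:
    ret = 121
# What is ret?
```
121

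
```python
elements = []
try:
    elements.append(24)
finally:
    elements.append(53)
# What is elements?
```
[24, 53]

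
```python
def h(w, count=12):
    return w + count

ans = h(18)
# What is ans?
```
30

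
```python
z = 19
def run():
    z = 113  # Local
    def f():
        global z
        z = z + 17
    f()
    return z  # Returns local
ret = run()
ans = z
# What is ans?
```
36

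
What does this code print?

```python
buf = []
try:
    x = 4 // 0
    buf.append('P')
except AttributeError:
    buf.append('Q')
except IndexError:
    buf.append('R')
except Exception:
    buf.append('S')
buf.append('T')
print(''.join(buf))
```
ST

ZeroDivisionError not specifically caught, falls to Exception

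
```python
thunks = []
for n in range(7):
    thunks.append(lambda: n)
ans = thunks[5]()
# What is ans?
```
6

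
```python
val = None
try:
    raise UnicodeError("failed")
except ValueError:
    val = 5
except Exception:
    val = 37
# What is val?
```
5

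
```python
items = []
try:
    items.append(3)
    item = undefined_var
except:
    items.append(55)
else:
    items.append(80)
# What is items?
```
[3, 55]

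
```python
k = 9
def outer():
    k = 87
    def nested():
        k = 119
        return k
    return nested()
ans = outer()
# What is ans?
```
119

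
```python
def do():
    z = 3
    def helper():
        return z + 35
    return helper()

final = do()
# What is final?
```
38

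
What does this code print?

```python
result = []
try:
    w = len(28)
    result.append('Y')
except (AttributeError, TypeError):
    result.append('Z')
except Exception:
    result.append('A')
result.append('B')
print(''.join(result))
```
ZB

TypeError matches tuple containing it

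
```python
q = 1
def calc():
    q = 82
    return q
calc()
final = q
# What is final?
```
1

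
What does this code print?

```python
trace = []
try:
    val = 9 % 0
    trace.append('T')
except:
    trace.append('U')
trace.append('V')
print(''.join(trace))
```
UV

Exception raised in try, caught by bare except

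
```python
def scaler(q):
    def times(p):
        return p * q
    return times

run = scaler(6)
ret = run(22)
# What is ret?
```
132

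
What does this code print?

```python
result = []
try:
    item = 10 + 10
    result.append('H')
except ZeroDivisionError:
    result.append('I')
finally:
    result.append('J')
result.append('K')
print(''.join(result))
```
HJK

finally runs after normal execution too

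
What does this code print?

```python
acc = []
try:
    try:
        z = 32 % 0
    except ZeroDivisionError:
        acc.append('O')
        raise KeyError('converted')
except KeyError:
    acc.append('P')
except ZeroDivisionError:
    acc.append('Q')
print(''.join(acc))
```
OP

New KeyError raised, caught by outer KeyError handler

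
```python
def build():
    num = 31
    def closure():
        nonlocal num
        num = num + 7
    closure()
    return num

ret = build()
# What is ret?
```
38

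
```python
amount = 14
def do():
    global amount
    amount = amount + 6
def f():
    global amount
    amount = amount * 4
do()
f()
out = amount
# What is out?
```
80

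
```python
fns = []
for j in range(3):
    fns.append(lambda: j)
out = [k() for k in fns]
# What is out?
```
[2, 2, 2]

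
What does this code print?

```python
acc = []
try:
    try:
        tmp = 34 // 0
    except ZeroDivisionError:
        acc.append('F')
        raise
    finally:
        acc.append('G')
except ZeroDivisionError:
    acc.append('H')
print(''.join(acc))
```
FGH

finally runs before re-raised exception propagates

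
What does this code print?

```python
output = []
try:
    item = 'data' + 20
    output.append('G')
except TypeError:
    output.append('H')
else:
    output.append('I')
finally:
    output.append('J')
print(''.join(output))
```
HJ

Exception: except runs, else skipped, finally runs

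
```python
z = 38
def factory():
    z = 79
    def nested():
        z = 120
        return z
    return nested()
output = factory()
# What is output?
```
120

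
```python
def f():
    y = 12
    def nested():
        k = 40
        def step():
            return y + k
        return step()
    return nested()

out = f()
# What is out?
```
52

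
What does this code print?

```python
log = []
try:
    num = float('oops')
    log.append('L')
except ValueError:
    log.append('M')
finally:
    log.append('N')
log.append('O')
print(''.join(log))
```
MNO

finally always runs, even after exception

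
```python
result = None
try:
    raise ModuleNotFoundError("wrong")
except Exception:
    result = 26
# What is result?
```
26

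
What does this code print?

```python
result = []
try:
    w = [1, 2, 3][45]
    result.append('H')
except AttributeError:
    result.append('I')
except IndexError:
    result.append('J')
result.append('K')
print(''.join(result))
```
JK

IndexError is caught by its specific handler, not AttributeError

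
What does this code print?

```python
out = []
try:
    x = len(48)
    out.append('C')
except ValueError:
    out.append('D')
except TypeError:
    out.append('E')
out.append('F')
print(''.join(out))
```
EF

TypeError is caught by its specific handler, not ValueError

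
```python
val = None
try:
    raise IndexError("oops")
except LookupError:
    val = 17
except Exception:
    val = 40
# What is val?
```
17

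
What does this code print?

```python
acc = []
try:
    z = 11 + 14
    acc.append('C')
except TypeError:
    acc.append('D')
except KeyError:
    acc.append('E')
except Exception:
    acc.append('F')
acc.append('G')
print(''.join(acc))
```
CG

No exception, try block completes normally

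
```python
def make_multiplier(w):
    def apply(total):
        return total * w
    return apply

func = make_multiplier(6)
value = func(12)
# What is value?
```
72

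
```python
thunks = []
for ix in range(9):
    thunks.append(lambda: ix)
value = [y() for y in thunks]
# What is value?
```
[8, 8, 8, 8, 8, 8, 8, 8, 8]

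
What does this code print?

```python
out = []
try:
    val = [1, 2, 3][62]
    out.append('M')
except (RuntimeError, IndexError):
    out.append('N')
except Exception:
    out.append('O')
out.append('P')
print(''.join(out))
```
NP

IndexError matches tuple containing it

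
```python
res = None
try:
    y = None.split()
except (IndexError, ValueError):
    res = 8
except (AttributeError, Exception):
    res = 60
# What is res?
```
60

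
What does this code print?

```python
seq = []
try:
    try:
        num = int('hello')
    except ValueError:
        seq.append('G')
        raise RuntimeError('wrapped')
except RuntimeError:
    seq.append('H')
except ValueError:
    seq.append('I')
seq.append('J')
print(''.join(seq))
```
GHJ

RuntimeError raised and caught, original ValueError not re-raised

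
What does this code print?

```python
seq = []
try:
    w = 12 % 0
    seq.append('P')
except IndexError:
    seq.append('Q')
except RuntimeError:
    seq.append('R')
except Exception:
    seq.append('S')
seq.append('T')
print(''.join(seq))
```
ST

ZeroDivisionError not specifically caught, falls to Exception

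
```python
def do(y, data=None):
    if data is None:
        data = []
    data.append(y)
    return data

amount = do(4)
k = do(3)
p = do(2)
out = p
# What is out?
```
[2]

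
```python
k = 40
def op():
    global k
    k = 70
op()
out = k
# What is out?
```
70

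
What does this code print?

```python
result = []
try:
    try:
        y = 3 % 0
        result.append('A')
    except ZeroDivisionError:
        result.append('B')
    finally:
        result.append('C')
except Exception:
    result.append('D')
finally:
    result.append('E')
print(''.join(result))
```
BCE

Both finally blocks run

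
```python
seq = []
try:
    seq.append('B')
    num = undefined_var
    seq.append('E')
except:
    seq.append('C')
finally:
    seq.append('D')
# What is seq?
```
['B', 'C', 'D']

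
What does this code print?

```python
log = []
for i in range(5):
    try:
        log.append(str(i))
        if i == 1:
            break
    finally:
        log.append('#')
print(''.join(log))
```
0#1#

finally runs even when breaking out of loop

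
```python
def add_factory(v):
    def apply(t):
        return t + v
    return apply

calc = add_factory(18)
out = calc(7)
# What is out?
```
25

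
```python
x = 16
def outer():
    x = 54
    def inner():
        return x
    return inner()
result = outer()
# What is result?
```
54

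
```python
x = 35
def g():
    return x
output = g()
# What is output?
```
35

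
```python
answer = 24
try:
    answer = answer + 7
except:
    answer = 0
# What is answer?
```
31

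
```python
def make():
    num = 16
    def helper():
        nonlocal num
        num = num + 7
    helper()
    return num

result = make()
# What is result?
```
23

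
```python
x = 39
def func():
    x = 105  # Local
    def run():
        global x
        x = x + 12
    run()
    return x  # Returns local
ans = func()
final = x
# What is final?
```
51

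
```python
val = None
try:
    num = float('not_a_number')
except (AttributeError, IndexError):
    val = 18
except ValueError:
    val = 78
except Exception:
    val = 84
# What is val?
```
78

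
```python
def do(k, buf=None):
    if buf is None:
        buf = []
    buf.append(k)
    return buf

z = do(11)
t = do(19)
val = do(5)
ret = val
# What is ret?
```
[5]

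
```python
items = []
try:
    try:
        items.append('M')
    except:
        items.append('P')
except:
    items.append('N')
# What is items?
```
['M']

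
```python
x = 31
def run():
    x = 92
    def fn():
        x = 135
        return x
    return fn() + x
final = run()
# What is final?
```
227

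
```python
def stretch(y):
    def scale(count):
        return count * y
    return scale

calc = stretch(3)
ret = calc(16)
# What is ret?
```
48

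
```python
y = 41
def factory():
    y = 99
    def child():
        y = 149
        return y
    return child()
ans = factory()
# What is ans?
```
149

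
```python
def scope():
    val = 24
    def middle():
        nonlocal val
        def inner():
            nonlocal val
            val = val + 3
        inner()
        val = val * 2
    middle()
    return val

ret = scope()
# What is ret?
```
54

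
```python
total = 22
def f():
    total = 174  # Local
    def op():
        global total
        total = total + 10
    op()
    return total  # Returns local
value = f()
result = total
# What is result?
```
32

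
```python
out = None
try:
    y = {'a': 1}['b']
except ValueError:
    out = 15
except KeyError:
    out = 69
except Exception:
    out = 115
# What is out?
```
69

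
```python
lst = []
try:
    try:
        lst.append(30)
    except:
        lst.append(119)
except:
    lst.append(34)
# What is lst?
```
[30]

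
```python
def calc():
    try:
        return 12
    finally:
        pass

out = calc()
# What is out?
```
12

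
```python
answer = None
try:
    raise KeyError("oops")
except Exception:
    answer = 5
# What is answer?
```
5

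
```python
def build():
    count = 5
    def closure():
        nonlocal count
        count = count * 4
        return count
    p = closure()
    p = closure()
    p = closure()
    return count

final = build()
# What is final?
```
320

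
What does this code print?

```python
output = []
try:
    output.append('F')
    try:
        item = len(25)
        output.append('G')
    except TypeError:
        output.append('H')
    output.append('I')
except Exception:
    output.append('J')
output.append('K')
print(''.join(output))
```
FHIK

Inner exception caught by inner handler, outer continues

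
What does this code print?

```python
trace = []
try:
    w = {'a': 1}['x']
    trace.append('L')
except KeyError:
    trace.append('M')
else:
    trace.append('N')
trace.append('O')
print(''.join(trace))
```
MO

else block skipped when exception is caught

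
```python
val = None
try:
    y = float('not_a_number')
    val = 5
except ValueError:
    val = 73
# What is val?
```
73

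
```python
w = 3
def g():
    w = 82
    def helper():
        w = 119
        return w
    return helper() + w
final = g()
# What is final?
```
201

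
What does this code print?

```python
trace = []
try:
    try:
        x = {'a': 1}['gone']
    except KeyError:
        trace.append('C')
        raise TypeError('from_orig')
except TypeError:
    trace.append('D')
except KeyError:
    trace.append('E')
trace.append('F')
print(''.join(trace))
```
CDF

TypeError raised and caught, original KeyError not re-raised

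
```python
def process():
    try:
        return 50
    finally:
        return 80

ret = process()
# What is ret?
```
80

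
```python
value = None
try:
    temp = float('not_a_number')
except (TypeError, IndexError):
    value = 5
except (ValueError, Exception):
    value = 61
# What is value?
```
61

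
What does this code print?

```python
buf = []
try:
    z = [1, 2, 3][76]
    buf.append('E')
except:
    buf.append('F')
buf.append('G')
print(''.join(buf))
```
FG

Exception raised in try, caught by bare except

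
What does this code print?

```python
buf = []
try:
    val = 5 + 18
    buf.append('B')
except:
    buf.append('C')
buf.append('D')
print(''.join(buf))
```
BD

No exception, try block completes normally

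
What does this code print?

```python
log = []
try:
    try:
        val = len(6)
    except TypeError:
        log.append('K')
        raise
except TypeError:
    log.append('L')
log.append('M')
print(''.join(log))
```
KLM

raise without argument re-raises current exception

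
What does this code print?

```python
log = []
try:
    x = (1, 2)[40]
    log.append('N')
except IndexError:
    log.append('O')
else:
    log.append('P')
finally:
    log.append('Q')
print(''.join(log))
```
OQ

Exception: except runs, else skipped, finally runs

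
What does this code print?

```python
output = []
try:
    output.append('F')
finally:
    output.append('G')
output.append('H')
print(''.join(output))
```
FGH

try/finally without except, no exception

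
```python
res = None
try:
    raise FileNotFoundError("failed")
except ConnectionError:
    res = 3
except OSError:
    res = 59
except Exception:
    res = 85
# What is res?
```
59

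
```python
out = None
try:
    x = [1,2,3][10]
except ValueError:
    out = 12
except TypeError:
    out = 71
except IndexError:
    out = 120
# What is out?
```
120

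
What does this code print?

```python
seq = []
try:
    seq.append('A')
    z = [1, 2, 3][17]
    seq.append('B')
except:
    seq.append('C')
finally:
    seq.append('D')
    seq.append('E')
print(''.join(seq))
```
ACDE

Code before exception runs, then except, then all of finally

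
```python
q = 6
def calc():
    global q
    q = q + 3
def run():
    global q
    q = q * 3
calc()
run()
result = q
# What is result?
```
27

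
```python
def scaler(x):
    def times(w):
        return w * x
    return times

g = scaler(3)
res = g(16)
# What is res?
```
48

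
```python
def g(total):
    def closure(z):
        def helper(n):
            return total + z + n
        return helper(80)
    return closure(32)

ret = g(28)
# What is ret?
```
140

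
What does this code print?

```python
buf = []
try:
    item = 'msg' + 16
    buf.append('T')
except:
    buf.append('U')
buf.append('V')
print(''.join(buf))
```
UV

Exception raised in try, caught by bare except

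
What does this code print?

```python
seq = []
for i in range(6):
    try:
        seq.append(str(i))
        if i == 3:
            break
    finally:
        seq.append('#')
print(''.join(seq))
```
0#1#2#3#

finally runs even when breaking out of loop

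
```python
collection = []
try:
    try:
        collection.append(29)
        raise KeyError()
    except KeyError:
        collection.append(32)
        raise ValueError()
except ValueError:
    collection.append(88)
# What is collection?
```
[29, 32, 88]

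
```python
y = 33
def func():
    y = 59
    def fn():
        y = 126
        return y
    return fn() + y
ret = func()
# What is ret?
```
185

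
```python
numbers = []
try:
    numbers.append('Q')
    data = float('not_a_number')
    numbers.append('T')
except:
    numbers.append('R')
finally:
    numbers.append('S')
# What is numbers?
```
['Q', 'R', 'S']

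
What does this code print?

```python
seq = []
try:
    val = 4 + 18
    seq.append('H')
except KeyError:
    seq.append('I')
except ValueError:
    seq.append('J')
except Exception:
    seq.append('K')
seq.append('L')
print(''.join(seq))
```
HL

No exception, try block completes normally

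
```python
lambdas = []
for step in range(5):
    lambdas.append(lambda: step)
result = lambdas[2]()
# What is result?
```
4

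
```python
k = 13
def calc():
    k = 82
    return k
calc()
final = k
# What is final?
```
13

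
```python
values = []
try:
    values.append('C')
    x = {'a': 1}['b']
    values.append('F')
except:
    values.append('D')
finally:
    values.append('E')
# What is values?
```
['C', 'D', 'E']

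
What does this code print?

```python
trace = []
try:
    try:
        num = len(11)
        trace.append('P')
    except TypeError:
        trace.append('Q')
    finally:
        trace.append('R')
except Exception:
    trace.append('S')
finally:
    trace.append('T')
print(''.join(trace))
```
QRT

Both finally blocks run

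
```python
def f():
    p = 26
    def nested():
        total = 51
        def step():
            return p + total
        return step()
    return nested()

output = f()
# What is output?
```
77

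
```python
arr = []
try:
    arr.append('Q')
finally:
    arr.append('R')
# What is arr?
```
['Q', 'R']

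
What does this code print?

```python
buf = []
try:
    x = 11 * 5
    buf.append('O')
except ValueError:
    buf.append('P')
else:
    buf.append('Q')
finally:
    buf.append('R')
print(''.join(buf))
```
OQR

else runs before finally when no exception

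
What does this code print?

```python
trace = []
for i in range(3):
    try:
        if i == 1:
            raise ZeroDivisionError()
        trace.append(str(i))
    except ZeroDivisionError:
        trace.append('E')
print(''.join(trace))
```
0E2

Exception on i=1 caught, loop continues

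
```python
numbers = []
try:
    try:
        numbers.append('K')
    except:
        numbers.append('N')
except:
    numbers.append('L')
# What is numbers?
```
['K']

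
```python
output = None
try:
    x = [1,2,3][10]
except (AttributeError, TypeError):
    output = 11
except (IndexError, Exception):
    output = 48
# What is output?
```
48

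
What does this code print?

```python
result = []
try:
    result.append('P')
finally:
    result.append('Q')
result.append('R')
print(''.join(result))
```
PQR

try/finally without except, no exception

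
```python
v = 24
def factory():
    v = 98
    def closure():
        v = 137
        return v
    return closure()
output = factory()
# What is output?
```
137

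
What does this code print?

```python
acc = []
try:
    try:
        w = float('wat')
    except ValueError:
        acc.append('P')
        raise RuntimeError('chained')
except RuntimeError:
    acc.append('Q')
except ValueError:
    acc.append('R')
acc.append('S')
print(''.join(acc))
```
PQS

RuntimeError raised and caught, original ValueError not re-raised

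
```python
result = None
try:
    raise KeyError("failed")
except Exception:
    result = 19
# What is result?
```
19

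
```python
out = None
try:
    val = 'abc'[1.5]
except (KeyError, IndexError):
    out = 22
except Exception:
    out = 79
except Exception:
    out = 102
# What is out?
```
79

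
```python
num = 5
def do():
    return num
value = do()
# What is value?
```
5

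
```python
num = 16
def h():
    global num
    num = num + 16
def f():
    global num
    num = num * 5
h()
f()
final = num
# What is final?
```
160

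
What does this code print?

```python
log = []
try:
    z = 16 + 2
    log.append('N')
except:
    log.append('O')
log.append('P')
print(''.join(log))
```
NP

No exception, try block completes normally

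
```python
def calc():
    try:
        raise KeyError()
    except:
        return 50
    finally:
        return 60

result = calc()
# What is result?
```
60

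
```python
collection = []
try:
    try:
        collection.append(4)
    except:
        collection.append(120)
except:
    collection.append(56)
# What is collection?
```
[4]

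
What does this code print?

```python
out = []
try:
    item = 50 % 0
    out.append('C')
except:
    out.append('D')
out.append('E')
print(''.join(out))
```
DE

Exception raised in try, caught by bare except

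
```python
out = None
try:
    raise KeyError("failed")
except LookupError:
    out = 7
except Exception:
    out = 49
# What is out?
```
7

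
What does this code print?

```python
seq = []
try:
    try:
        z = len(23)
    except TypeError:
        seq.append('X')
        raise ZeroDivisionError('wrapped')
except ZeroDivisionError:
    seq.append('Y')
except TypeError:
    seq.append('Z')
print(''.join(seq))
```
XY

New ZeroDivisionError raised, caught by outer ZeroDivisionError handler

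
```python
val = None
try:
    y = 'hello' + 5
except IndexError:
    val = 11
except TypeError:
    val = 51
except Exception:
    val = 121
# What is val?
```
51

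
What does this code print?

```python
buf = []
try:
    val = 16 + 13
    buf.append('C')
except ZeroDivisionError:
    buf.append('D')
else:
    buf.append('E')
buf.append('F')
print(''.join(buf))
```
CEF

else block runs when no exception occurs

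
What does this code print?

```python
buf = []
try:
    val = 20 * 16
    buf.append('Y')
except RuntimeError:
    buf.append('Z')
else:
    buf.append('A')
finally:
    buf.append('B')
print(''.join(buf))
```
YAB

else runs before finally when no exception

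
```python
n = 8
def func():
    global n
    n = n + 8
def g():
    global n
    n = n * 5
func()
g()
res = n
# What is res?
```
80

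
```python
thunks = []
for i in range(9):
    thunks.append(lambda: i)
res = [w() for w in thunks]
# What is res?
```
[8, 8, 8, 8, 8, 8, 8, 8, 8]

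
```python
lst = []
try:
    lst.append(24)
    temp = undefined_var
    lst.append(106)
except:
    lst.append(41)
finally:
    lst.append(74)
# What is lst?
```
[24, 41, 74]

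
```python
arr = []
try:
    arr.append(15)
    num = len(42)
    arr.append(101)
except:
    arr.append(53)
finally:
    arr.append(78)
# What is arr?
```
[15, 53, 78]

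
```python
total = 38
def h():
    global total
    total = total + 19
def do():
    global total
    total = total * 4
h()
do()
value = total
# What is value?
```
228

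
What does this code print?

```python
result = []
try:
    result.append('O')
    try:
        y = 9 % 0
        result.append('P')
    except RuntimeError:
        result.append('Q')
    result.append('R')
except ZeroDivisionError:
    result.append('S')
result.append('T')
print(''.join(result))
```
OST

Inner handler doesn't match, propagates to outer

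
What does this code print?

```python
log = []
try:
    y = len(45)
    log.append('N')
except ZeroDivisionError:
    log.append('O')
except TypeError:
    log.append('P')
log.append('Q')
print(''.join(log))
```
PQ

TypeError is caught by its specific handler, not ZeroDivisionError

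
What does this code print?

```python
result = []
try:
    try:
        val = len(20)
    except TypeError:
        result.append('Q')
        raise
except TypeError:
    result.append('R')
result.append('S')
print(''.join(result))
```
QRS

raise without argument re-raises current exception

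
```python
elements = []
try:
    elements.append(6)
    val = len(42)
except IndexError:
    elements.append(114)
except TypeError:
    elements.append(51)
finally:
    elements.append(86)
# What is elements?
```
[6, 51, 86]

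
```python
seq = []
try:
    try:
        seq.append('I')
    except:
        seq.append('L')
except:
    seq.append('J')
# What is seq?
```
['I']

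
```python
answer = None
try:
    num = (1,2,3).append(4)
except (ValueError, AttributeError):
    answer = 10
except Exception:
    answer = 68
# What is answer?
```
10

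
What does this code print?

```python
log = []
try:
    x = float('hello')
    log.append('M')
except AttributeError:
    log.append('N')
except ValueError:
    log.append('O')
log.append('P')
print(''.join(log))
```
OP

ValueError is caught by its specific handler, not AttributeError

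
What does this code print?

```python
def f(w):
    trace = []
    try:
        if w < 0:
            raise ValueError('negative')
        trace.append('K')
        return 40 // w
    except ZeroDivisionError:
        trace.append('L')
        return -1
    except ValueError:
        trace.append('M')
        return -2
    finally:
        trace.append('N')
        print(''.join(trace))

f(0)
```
KLN

w=0 causes ZeroDivisionError, caught, finally prints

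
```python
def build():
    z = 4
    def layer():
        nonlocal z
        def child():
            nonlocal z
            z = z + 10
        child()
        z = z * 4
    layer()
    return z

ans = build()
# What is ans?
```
56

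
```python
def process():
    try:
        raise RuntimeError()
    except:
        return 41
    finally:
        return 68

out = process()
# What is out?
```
68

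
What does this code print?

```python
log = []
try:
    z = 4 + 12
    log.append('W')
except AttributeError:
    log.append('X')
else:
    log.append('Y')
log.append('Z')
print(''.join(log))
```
WYZ

else block runs when no exception occurs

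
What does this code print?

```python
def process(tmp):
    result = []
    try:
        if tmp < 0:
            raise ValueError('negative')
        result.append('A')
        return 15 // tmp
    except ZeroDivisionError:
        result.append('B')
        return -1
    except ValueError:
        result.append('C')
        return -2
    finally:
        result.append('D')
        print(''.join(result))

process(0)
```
ABD

tmp=0 causes ZeroDivisionError, caught, finally prints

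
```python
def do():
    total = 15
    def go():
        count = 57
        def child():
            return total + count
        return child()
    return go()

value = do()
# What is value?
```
72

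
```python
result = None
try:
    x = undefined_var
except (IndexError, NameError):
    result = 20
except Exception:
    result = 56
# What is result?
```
20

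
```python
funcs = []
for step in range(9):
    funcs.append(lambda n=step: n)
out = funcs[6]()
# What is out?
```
6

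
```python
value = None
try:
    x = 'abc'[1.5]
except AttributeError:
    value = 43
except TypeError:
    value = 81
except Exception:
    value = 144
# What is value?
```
81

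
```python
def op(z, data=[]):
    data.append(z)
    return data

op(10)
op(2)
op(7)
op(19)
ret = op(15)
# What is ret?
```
[10, 2, 7, 19, 15]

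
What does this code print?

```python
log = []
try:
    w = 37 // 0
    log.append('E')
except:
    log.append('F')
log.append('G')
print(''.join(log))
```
FG

Exception raised in try, caught by bare except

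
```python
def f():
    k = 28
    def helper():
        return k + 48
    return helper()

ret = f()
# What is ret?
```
76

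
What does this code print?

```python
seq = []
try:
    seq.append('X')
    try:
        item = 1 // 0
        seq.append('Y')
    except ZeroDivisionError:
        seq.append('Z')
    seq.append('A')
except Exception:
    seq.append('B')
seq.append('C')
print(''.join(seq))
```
XZAC

Inner exception caught by inner handler, outer continues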